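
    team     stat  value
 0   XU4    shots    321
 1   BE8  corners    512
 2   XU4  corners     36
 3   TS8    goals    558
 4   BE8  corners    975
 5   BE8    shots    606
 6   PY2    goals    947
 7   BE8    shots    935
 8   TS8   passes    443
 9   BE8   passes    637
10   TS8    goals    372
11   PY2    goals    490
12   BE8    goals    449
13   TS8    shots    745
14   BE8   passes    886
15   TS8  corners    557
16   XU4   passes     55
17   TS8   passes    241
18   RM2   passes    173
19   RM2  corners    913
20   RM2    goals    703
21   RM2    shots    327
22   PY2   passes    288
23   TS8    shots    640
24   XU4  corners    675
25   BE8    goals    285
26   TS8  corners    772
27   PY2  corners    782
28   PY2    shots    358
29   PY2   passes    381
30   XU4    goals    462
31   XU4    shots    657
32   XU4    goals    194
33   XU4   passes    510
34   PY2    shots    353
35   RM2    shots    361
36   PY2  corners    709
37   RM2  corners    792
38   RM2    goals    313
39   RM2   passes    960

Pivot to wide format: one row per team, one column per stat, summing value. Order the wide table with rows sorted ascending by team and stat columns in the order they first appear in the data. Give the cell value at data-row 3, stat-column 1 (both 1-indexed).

688

With rows sorted ascending by team, row 3 is team=RM2. stat columns in first-appearance order: shots, corners, goals, passes; column 1 is shots.
Long rows with team=RM2, stat=shots: 327 + 361 = 688.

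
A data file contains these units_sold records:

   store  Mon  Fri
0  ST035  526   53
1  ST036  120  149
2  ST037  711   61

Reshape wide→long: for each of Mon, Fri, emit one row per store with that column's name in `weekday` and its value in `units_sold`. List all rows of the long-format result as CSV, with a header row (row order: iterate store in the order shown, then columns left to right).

Each (store, column) pair becomes one row: 3 × 2 = 6 rows.
For example, (ST035, Mon) → units_sold=526.

store,weekday,units_sold
ST035,Mon,526
ST035,Fri,53
ST036,Mon,120
ST036,Fri,149
ST037,Mon,711
ST037,Fri,61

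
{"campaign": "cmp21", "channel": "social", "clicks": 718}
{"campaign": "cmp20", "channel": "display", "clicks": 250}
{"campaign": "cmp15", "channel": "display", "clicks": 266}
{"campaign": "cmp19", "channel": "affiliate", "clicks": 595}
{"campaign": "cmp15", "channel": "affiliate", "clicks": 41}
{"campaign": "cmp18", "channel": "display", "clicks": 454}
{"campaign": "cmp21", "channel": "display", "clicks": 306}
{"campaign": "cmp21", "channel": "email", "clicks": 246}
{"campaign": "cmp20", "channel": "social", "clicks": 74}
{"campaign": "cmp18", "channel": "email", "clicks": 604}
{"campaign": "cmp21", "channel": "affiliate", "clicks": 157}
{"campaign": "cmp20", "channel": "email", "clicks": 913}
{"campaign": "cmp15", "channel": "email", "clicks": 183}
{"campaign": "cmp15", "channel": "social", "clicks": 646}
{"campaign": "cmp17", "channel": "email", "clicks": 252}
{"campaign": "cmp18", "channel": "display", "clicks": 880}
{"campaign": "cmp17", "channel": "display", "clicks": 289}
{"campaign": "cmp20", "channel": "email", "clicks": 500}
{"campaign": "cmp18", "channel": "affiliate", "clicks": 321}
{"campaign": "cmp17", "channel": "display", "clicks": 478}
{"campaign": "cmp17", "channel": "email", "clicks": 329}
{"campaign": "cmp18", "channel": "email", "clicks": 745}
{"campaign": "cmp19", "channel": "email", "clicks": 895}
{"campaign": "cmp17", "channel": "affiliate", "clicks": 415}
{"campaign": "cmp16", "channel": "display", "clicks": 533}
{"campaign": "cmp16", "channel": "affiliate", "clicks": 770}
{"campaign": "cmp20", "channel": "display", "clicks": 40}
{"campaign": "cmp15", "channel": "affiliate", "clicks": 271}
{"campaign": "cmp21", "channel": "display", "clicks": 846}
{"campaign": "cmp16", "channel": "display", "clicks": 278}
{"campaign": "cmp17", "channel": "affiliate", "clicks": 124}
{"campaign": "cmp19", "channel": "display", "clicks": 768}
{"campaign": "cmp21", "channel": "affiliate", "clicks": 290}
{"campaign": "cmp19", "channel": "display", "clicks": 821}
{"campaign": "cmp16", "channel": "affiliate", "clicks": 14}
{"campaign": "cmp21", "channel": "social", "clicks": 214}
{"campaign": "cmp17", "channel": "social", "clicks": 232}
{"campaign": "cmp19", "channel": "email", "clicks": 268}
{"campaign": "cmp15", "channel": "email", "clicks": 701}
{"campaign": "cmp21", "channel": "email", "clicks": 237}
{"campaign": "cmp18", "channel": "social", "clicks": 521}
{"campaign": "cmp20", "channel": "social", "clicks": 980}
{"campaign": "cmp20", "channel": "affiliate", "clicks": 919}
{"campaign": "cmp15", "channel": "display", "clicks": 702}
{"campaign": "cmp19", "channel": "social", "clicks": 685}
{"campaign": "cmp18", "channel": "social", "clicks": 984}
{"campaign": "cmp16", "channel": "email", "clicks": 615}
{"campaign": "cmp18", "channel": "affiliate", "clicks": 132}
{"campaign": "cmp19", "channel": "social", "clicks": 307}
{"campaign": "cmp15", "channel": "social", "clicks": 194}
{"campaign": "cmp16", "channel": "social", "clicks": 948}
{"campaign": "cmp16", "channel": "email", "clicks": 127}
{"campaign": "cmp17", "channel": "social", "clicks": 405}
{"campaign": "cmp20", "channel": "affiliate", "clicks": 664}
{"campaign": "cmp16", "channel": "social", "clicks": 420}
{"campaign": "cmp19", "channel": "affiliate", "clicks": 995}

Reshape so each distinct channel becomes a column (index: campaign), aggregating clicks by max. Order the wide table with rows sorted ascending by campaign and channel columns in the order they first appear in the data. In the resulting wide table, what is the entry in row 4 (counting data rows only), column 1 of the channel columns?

With rows sorted ascending by campaign, row 4 is campaign=cmp18. channel columns in first-appearance order: social, display, affiliate, email; column 1 is social.
Long rows with campaign=cmp18, channel=social: max(521, 984) = 984.

984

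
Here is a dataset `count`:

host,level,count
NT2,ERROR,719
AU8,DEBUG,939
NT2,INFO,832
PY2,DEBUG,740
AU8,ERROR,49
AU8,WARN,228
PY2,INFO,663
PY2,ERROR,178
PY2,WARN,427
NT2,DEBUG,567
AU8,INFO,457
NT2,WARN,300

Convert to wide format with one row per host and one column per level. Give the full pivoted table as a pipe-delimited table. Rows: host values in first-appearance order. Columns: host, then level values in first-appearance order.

| host | ERROR | DEBUG | INFO | WARN |
| NT2 | 719 | 567 | 832 | 300 |
| AU8 | 49 | 939 | 457 | 228 |
| PY2 | 178 | 740 | 663 | 427 |

Columns: host plus the 4 distinct level values (ERROR, DEBUG, INFO, WARN).
For example, row NT2 column ERROR takes count=719 from the long row (NT2, ERROR).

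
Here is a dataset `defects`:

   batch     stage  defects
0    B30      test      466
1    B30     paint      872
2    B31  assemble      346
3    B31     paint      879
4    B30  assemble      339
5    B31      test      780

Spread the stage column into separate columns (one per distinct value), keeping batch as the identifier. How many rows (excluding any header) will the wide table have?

2 distinct batch values → 2 rows.

2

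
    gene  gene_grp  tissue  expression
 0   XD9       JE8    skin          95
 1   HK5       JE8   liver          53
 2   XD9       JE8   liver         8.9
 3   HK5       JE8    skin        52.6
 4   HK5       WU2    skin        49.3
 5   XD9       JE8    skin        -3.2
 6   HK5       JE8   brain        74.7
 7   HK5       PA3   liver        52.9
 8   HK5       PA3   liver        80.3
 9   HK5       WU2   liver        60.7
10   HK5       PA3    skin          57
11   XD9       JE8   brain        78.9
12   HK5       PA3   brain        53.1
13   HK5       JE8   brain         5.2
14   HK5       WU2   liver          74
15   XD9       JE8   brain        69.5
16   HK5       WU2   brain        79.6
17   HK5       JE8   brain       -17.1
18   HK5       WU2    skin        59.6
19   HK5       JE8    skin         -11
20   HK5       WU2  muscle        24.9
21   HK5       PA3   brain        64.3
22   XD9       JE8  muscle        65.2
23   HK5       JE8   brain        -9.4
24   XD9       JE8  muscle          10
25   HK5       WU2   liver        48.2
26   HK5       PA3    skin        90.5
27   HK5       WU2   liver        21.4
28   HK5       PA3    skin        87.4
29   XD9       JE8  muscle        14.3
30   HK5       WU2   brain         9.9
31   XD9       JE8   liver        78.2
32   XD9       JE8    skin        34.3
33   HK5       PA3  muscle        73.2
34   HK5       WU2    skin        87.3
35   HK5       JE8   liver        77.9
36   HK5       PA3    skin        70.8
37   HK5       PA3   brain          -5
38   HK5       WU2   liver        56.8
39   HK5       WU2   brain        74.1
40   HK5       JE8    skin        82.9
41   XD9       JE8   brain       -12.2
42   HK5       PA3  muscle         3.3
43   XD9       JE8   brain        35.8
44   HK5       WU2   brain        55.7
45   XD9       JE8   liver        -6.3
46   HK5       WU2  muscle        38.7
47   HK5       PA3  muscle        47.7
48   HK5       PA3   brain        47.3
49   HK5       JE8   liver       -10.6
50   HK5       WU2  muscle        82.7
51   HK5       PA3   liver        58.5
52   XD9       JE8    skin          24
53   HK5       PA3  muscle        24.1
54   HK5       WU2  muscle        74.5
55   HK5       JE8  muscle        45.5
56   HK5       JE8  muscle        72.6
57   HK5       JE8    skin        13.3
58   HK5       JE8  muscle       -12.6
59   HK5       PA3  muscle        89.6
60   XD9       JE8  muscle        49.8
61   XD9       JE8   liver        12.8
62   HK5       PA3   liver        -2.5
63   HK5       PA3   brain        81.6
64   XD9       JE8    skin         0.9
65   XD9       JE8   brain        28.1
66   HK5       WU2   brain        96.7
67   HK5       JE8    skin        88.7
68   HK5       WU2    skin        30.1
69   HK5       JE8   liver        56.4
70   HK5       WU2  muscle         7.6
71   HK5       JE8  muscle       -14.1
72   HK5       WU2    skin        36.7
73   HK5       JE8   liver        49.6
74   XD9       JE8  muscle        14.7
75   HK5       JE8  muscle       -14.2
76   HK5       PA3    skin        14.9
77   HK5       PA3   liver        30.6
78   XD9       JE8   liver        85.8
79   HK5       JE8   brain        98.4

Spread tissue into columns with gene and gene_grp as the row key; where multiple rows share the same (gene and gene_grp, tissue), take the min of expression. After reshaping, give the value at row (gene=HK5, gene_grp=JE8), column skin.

-11

Rows with gene=HK5, gene_grp=JE8 and tissue=skin: expression values are 52.6, -11, 82.9, 13.3, 88.7.
min(52.6, -11, 82.9, 13.3, 88.7) = -11.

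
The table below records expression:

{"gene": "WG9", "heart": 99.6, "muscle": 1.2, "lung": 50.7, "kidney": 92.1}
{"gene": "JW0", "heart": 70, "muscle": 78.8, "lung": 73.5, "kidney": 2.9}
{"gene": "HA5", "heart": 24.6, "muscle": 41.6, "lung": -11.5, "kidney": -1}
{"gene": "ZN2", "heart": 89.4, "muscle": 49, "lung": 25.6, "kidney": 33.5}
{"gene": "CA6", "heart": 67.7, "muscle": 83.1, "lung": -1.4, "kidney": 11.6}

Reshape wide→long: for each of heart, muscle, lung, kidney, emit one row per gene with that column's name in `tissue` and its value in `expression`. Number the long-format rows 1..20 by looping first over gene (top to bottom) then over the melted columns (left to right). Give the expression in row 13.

89.4

20 rows total (5 × 4). Row 13: index ⌊(13-1)/4⌋ = 3 into gene → ZN2; (13-1) mod 4 = 0 into the melted columns → heart.
So row 13 is (ZN2, heart, 89.4); expression = 89.4.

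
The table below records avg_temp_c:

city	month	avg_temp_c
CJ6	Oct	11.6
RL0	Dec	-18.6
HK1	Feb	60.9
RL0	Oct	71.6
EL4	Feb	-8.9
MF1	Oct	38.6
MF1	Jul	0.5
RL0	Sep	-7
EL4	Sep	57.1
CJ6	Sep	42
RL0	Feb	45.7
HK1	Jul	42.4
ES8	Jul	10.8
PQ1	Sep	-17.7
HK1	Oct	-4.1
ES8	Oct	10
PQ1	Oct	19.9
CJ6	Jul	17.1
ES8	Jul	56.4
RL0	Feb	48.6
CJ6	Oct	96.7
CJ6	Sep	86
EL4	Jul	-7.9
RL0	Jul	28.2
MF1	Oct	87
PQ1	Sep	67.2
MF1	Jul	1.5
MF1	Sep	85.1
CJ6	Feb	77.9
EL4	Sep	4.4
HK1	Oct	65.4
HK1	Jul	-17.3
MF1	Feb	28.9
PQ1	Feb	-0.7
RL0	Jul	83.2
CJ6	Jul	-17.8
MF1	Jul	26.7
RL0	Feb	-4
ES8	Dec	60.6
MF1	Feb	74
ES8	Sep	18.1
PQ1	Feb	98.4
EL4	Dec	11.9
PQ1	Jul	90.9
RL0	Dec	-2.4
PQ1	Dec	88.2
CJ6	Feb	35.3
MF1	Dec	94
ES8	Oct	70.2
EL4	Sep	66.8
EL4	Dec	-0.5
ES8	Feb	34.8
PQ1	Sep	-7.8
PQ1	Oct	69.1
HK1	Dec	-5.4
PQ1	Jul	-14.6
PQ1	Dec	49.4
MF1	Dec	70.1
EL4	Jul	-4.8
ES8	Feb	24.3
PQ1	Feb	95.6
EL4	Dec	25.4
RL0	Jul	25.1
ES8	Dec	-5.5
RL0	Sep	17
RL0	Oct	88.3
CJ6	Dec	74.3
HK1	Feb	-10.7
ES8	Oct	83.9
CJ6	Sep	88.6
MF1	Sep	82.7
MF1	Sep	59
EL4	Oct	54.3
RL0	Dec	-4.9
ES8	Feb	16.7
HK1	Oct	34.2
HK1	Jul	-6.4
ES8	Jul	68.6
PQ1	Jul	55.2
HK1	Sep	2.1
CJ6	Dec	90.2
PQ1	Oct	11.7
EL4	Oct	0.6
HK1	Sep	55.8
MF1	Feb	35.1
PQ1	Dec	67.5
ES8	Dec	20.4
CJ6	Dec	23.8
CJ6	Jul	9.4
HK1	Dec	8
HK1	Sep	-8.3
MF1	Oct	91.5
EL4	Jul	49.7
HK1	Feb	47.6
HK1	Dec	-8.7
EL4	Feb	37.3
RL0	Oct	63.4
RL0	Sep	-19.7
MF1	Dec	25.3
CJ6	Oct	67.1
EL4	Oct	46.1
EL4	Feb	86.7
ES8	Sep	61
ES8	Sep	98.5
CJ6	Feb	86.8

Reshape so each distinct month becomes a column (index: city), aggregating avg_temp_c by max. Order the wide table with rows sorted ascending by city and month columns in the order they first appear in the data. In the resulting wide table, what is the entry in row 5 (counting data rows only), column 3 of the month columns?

With rows sorted ascending by city, row 5 is city=MF1. month columns in first-appearance order: Oct, Dec, Feb, Jul, Sep; column 3 is Feb.
Long rows with city=MF1, month=Feb: max(28.9, 74, 35.1) = 74.

74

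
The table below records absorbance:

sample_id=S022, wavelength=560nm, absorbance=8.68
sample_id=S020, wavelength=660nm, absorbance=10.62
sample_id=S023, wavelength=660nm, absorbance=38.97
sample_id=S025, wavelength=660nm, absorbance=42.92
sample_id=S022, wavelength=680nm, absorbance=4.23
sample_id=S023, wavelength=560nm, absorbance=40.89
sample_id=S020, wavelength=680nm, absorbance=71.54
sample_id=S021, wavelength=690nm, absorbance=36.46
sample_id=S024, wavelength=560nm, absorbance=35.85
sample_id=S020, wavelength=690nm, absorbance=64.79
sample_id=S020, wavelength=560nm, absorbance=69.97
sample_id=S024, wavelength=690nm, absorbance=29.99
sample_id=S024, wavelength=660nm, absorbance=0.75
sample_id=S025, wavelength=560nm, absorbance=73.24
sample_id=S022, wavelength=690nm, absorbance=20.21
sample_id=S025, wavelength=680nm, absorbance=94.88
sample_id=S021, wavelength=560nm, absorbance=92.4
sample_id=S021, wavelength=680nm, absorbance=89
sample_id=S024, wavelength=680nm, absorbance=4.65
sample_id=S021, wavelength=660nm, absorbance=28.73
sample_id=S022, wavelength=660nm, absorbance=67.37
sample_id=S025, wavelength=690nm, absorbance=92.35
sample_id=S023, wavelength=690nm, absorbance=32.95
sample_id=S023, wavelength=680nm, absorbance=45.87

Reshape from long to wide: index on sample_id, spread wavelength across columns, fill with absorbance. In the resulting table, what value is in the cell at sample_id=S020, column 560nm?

Wide layout: rows indexed by sample_id, columns are the 4 distinct wavelength values (560nm, 660nm, 680nm, 690nm).
Cell (sample_id=S020, wavelength=560nm) draws from the long row where sample_id=S020 and wavelength=560nm, which has absorbance=69.97.

69.97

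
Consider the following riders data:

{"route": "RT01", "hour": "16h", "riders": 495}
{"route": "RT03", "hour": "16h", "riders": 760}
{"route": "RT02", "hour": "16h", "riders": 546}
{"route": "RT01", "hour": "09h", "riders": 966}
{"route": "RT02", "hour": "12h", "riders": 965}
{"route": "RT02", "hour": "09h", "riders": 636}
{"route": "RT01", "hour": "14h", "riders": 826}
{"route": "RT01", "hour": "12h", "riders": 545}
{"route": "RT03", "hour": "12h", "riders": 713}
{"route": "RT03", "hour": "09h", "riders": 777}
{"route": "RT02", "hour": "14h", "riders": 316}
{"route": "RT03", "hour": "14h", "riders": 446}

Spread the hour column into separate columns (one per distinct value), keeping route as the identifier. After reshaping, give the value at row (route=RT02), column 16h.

546

Wide layout: rows indexed by route, columns are the 4 distinct hour values (16h, 09h, 12h, 14h).
Cell (route=RT02, hour=16h) draws from the long row where route=RT02 and hour=16h, which has riders=546.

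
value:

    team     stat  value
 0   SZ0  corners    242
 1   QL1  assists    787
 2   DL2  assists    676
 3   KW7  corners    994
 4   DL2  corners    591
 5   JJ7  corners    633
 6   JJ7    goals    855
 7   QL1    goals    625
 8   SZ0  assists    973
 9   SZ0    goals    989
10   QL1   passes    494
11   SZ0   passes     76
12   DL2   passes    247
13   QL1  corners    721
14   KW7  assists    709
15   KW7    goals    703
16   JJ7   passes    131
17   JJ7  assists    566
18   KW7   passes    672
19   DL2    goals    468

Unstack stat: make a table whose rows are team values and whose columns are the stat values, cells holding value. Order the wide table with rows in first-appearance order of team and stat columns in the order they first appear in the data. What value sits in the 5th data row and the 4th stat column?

131

With rows in first-appearance order of team, row 5 is team=JJ7. stat columns in first-appearance order: corners, assists, goals, passes; column 4 is passes.
Long rows with team=JJ7, stat=passes: value = 131.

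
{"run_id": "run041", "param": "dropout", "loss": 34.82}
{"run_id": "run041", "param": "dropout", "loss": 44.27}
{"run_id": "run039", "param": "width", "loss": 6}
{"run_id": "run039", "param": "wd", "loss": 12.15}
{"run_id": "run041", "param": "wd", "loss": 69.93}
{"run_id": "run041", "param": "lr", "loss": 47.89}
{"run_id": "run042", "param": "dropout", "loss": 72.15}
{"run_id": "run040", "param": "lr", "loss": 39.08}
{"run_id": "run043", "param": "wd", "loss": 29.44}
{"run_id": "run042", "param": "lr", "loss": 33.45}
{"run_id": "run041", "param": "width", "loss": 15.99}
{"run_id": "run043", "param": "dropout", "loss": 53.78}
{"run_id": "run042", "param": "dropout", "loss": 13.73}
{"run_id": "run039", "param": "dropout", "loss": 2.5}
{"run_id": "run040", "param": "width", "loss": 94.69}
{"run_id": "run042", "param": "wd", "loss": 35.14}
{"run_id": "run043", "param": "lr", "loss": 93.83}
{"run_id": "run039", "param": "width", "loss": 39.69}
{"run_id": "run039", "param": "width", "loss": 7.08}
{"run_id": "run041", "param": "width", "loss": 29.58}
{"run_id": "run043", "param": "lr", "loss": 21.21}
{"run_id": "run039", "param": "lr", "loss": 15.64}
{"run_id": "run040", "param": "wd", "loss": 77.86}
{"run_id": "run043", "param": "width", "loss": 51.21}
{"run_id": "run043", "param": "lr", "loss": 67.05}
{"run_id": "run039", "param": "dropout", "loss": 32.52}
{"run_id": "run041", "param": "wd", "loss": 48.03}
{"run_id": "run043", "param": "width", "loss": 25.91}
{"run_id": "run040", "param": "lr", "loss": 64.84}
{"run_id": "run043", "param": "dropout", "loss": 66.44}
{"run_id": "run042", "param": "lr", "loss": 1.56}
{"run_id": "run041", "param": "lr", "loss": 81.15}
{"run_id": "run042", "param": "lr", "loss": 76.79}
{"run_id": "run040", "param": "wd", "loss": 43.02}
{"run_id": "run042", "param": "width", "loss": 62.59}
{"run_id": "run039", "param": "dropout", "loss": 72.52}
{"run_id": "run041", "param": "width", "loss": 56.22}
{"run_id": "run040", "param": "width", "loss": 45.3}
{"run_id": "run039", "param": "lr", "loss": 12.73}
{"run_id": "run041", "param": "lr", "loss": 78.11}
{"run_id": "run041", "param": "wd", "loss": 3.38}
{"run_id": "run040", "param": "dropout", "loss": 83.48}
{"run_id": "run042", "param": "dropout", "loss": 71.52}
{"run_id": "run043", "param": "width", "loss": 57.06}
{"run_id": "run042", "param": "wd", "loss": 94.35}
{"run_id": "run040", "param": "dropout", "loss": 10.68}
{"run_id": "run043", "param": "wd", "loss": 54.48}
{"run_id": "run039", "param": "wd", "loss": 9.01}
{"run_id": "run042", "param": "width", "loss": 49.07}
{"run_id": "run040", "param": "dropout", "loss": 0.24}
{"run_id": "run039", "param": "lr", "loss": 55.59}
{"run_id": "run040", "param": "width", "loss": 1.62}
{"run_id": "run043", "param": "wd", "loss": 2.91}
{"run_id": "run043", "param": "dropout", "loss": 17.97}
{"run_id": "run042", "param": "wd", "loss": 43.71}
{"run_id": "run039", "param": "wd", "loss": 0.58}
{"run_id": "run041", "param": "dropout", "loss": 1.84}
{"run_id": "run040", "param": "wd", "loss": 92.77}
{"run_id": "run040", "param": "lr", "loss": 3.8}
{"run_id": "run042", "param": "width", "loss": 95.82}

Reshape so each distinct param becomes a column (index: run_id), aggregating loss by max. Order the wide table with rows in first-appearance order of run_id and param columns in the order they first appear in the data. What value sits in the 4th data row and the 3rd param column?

92.77

With rows in first-appearance order of run_id, row 4 is run_id=run040. param columns in first-appearance order: dropout, width, wd, lr; column 3 is wd.
Long rows with run_id=run040, param=wd: max(77.86, 43.02, 92.77) = 92.77.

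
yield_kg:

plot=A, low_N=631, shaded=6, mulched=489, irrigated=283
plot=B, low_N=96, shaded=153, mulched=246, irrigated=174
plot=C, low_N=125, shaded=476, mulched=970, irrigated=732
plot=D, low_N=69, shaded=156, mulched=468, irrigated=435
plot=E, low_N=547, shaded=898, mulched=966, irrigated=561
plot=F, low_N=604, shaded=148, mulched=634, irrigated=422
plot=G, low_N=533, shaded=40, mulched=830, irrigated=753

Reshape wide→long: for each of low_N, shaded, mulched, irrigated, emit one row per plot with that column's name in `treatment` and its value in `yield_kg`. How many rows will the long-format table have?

7 plot values × 4 melted columns = 28 rows.

28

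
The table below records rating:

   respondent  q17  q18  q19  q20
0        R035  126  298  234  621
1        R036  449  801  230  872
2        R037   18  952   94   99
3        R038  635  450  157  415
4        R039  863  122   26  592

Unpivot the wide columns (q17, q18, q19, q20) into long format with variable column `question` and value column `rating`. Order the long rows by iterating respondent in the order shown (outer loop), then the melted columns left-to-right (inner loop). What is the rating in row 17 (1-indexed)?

20 rows total (5 × 4). Row 17: index ⌊(17-1)/4⌋ = 4 into respondent → R039; (17-1) mod 4 = 0 into the melted columns → q17.
So row 17 is (R039, q17, 863); rating = 863.

863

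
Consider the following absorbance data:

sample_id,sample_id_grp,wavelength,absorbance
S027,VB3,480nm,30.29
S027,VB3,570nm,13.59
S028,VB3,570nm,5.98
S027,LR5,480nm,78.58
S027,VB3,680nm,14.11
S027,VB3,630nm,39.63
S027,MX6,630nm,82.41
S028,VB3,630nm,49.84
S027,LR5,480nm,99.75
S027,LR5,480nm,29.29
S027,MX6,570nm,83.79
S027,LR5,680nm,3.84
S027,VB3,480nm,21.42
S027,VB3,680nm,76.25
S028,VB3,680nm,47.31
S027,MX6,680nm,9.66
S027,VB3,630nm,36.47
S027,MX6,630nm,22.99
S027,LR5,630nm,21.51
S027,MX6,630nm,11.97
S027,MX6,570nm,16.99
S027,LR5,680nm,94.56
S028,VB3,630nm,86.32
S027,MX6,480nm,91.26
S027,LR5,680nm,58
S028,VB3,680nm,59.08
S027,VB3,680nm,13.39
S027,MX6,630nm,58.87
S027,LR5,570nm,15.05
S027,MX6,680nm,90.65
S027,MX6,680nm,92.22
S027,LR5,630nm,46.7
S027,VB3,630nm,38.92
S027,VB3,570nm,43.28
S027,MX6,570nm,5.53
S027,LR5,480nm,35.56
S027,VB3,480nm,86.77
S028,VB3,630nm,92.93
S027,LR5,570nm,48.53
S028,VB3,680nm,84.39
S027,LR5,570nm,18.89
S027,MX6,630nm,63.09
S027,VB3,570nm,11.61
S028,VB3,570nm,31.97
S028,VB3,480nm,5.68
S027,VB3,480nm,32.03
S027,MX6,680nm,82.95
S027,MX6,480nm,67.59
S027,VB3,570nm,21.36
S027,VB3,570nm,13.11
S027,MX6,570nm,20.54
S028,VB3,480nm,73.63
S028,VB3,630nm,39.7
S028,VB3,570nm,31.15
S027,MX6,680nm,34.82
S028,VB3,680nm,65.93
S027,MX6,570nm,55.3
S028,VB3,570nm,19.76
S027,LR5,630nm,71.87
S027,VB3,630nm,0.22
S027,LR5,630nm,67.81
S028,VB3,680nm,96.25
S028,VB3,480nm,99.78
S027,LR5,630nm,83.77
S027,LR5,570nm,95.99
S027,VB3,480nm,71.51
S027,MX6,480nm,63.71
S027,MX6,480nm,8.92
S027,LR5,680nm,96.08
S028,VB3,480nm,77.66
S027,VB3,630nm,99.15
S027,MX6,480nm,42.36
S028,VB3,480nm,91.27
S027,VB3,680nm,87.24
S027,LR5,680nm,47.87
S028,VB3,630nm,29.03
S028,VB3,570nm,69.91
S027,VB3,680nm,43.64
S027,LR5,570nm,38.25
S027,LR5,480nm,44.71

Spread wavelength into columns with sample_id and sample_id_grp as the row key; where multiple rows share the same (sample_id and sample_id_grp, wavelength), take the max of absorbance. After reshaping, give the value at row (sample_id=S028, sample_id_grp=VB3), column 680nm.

Rows with sample_id=S028, sample_id_grp=VB3 and wavelength=680nm: absorbance values are 47.31, 59.08, 84.39, 65.93, 96.25.
max(47.31, 59.08, 84.39, 65.93, 96.25) = 96.25.

96.25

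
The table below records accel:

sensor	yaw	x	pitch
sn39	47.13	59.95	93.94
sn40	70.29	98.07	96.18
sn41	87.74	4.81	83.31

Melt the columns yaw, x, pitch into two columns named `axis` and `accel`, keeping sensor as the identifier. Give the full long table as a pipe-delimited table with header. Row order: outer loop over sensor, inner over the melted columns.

Each (sensor, column) pair becomes one row: 3 × 3 = 9 rows.
For example, (sn39, yaw) → accel=47.13.

| sensor | axis | accel |
| sn39 | yaw | 47.13 |
| sn39 | x | 59.95 |
| sn39 | pitch | 93.94 |
| sn40 | yaw | 70.29 |
| sn40 | x | 98.07 |
| sn40 | pitch | 96.18 |
| sn41 | yaw | 87.74 |
| sn41 | x | 4.81 |
| sn41 | pitch | 83.31 |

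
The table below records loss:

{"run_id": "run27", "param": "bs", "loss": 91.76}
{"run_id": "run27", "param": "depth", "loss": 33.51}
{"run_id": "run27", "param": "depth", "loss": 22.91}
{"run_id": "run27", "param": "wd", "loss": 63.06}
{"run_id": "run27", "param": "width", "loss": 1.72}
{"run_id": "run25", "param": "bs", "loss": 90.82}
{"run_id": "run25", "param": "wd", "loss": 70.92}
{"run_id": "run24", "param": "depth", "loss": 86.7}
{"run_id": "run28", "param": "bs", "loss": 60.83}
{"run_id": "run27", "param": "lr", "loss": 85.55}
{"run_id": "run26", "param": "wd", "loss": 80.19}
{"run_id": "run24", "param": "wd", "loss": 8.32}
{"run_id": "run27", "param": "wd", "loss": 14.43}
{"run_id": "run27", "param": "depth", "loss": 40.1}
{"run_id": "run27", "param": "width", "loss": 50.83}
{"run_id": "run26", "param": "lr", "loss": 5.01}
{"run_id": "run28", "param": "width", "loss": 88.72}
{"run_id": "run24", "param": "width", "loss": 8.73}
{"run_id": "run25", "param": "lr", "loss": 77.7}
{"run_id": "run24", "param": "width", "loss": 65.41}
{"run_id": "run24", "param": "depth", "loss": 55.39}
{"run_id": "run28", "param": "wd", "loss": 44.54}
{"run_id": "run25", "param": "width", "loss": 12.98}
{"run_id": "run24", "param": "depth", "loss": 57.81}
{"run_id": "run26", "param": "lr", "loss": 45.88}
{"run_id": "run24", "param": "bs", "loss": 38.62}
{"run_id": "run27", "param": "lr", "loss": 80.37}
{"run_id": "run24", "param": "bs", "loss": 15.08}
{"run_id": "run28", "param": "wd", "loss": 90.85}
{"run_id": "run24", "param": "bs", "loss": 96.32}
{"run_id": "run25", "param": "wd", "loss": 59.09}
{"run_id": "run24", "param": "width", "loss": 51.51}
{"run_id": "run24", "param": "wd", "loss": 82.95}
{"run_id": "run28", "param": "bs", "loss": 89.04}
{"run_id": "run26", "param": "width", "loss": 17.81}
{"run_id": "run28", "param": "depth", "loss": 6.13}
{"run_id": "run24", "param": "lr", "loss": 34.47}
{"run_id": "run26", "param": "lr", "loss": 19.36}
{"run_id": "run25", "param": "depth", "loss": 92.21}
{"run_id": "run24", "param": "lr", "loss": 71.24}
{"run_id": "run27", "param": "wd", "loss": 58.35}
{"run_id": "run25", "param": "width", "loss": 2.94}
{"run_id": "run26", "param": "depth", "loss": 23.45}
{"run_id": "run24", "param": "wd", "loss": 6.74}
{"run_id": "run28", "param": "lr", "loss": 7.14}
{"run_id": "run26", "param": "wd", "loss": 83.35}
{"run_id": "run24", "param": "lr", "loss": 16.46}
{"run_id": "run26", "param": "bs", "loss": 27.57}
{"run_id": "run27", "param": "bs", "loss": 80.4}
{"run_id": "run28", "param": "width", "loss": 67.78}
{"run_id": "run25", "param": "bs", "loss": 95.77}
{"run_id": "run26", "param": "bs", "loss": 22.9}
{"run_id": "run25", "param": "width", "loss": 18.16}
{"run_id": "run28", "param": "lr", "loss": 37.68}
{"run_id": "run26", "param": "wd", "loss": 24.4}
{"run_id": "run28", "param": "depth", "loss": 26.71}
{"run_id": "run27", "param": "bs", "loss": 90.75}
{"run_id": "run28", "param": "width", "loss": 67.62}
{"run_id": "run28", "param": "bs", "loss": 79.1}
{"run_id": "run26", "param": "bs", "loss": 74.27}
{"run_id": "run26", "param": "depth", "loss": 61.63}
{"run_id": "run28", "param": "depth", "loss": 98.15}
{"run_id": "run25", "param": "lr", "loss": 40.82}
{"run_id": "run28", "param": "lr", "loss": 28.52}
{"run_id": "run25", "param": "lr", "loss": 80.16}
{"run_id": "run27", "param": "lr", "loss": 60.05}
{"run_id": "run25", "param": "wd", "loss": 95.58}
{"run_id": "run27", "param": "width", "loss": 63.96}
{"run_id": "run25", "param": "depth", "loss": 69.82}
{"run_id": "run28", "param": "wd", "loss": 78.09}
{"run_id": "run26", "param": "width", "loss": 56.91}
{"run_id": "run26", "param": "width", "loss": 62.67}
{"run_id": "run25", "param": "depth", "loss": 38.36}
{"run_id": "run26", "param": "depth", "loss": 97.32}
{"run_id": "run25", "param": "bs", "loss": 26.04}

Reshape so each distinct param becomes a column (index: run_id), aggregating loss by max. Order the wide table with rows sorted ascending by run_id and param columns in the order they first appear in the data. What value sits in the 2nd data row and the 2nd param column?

92.21

With rows sorted ascending by run_id, row 2 is run_id=run25. param columns in first-appearance order: bs, depth, wd, width, lr; column 2 is depth.
Long rows with run_id=run25, param=depth: max(92.21, 69.82, 38.36) = 92.21.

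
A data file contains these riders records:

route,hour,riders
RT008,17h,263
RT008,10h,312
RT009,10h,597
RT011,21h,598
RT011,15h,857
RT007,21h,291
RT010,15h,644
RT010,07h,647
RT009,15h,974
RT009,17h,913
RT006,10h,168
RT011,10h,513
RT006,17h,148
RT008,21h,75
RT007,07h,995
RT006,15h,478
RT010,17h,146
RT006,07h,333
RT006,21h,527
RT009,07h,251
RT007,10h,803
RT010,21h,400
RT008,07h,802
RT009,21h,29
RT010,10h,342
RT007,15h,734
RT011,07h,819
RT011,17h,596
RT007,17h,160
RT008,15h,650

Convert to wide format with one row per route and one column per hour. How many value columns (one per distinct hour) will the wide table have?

5 distinct hour values: 07h, 10h, 15h, 17h, 21h.

5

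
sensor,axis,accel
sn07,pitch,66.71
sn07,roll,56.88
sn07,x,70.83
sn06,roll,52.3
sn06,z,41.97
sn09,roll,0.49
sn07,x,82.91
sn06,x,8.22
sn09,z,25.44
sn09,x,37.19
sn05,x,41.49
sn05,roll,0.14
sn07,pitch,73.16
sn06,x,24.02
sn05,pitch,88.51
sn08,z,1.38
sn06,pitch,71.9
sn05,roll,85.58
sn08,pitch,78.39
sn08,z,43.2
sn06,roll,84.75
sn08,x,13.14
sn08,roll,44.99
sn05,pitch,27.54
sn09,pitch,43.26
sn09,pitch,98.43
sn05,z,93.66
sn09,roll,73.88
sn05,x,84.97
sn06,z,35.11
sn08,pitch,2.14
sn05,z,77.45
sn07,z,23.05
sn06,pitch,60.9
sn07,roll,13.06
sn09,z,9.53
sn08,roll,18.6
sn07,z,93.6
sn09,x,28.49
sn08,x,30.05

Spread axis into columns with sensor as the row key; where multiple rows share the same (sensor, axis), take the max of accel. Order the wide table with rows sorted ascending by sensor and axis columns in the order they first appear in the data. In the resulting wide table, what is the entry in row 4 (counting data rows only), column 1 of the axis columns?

78.39

With rows sorted ascending by sensor, row 4 is sensor=sn08. axis columns in first-appearance order: pitch, roll, x, z; column 1 is pitch.
Long rows with sensor=sn08, axis=pitch: max(78.39, 2.14) = 78.39.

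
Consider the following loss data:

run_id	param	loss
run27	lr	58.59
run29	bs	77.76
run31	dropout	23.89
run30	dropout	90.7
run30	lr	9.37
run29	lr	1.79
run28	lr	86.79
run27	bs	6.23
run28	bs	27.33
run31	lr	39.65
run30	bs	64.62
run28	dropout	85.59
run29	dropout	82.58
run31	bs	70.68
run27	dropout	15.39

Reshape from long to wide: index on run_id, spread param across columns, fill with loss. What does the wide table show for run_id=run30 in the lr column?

Wide layout: rows indexed by run_id, columns are the 3 distinct param values (lr, bs, dropout).
Cell (run_id=run30, param=lr) draws from the long row where run_id=run30 and param=lr, which has loss=9.37.

9.37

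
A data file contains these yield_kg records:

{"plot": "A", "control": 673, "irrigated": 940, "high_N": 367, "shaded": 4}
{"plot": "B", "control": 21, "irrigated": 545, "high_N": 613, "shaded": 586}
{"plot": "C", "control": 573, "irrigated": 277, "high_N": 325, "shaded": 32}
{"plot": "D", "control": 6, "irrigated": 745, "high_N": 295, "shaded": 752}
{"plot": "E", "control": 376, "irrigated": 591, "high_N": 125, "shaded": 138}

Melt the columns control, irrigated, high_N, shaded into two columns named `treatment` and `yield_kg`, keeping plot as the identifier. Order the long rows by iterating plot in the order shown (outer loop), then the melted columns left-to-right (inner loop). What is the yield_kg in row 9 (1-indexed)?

20 rows total (5 × 4). Row 9: index ⌊(9-1)/4⌋ = 2 into plot → C; (9-1) mod 4 = 0 into the melted columns → control.
So row 9 is (C, control, 573); yield_kg = 573.

573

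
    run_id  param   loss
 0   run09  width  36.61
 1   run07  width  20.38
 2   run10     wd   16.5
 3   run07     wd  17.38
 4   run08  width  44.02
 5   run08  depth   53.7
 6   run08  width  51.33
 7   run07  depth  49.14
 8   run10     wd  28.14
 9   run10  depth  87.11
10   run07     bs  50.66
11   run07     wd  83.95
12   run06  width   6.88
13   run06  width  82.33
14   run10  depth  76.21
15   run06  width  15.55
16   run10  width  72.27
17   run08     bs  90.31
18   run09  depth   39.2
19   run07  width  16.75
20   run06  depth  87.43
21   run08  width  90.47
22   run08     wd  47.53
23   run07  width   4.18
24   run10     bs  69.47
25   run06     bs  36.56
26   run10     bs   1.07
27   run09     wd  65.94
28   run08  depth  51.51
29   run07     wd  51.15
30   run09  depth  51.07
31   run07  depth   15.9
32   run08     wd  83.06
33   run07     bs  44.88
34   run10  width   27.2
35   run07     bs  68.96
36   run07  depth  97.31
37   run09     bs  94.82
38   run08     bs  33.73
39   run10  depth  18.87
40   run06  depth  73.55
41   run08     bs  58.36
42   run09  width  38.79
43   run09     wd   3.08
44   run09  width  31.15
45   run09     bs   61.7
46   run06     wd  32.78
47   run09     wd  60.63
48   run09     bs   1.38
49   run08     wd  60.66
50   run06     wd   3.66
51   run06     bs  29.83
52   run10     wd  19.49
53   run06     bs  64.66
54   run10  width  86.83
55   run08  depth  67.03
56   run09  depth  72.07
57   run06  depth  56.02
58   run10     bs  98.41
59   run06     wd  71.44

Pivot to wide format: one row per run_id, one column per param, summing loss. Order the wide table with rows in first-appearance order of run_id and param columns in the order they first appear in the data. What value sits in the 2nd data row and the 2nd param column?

152.48

With rows in first-appearance order of run_id, row 2 is run_id=run07. param columns in first-appearance order: width, wd, depth, bs; column 2 is wd.
Long rows with run_id=run07, param=wd: 17.38 + 83.95 + 51.15 = 152.48.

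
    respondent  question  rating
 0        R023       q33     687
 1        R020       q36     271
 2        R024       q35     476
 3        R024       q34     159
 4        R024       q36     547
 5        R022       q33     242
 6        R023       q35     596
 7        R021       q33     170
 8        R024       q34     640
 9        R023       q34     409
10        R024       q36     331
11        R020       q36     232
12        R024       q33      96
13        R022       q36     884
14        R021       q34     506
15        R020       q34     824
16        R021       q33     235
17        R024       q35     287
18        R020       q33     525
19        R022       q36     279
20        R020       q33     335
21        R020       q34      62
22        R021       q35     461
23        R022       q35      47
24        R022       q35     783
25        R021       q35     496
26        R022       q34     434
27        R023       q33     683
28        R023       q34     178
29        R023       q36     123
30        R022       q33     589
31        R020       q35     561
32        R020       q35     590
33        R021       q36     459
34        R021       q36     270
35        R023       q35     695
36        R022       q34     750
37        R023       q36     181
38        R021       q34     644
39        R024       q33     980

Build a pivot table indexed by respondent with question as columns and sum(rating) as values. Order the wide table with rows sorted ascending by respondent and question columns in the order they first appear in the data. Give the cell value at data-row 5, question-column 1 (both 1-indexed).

1076

With rows sorted ascending by respondent, row 5 is respondent=R024. question columns in first-appearance order: q33, q36, q35, q34; column 1 is q33.
Long rows with respondent=R024, question=q33: 96 + 980 = 1076.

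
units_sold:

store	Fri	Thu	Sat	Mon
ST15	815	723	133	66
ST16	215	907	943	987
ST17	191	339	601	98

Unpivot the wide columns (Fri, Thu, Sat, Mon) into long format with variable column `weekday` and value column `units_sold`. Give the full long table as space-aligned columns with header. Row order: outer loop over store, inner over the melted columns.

store  weekday  units_sold
ST15   Fri      815       
ST15   Thu      723       
ST15   Sat      133       
ST15   Mon      66        
ST16   Fri      215       
ST16   Thu      907       
ST16   Sat      943       
ST16   Mon      987       
ST17   Fri      191       
ST17   Thu      339       
ST17   Sat      601       
ST17   Mon      98        

Each (store, column) pair becomes one row: 3 × 4 = 12 rows.
For example, (ST15, Fri) → units_sold=815.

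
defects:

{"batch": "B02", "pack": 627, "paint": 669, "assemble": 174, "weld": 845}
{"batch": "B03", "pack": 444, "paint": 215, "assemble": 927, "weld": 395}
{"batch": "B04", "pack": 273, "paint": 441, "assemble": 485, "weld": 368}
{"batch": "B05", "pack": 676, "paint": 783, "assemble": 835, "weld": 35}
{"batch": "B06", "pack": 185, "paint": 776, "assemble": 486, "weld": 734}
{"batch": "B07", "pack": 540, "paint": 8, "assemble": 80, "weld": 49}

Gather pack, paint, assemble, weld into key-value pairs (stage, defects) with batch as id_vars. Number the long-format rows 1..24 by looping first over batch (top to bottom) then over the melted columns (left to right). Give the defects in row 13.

676

24 rows total (6 × 4). Row 13: index ⌊(13-1)/4⌋ = 3 into batch → B05; (13-1) mod 4 = 0 into the melted columns → pack.
So row 13 is (B05, pack, 676); defects = 676.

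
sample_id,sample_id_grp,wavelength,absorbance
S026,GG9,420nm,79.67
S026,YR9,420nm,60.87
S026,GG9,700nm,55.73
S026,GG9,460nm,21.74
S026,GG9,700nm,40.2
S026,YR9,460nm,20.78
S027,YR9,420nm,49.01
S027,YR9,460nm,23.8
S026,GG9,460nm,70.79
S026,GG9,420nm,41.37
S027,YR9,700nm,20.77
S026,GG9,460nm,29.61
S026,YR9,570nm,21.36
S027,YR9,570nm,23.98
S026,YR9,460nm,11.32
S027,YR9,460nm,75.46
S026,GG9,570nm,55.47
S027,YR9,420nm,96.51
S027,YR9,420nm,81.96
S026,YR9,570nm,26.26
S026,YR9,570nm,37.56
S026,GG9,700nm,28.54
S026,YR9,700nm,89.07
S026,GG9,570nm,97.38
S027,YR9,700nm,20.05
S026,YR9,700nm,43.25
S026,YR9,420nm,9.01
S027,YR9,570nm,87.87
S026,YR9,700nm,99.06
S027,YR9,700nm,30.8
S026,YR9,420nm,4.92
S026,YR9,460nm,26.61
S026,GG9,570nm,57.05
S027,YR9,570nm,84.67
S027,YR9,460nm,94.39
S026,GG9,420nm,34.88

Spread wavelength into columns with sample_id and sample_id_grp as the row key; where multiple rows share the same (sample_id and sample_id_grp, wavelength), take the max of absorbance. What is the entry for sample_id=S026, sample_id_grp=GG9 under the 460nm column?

70.79

Rows with sample_id=S026, sample_id_grp=GG9 and wavelength=460nm: absorbance values are 21.74, 70.79, 29.61.
max(21.74, 70.79, 29.61) = 70.79.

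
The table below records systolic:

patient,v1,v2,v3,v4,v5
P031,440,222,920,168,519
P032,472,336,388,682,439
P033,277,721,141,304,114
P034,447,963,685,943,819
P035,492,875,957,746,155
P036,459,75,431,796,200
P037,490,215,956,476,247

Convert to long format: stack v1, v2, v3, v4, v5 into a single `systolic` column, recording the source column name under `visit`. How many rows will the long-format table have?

7 patient values × 5 melted columns = 35 rows.

35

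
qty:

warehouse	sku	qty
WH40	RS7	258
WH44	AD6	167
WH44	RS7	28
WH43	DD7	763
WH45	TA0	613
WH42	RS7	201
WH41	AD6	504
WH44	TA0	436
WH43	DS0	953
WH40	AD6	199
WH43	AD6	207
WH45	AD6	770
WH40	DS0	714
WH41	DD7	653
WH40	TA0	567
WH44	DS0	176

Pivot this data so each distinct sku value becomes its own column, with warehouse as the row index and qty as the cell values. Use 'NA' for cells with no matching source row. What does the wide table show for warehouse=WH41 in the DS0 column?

NA

No long-format row has warehouse=WH41 and sku=DS0, so the cell is NA.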